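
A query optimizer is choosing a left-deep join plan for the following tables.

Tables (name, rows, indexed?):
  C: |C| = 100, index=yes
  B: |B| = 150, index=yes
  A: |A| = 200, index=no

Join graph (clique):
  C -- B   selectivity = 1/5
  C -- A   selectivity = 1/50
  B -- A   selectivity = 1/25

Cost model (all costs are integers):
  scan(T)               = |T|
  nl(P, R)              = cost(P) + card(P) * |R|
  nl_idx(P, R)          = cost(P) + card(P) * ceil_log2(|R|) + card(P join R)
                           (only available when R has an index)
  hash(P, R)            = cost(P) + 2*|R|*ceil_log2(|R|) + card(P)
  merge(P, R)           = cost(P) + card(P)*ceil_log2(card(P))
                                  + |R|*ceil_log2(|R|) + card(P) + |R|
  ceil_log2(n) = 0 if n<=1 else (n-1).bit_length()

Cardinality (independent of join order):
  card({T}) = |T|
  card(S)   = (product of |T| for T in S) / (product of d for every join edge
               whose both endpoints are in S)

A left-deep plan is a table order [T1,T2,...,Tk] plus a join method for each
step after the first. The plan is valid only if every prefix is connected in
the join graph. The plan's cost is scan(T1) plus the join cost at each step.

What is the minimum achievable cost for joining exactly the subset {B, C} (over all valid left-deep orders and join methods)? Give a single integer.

Selinger DP over subsets of {B,C}:
  {C}: scan cost=100, card=100
  {B}: scan cost=150, card=150
  {BC}: card=3000; try (C,hash)→1700, (B,merge)→2250, (C,merge)→2300, (B,hash)→2600, (B,nl_idx)→3900, (C,nl_idx)→4200 …(+2); best=1700 via (C,hash)

1700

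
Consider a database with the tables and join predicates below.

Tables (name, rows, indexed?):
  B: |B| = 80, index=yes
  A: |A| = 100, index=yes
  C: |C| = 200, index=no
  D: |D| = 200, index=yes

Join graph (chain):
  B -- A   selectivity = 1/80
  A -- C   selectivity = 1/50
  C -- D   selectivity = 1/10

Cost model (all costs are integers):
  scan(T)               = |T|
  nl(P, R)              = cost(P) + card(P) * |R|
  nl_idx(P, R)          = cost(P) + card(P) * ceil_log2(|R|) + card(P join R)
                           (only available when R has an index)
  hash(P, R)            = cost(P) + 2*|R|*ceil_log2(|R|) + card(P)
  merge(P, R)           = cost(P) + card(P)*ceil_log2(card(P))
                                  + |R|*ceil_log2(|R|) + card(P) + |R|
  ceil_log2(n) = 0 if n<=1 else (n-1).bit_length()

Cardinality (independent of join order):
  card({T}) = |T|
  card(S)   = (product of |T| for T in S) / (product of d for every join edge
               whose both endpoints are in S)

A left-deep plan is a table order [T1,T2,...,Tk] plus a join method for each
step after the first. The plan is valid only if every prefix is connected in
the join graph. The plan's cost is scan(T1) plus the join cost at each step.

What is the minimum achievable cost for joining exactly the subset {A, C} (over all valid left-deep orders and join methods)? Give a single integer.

1800

Selinger DP over subsets of {A,C}:
  {A}: scan cost=100, card=100
  {C}: scan cost=200, card=200
  {AC}: card=400; try (A,hash)→1800, (A,nl_idx)→2000, (C,merge)→2700, (A,merge)→2800, (C,hash)→3400, (C,nl)→20100 …(+1); best=1800 via (A,hash)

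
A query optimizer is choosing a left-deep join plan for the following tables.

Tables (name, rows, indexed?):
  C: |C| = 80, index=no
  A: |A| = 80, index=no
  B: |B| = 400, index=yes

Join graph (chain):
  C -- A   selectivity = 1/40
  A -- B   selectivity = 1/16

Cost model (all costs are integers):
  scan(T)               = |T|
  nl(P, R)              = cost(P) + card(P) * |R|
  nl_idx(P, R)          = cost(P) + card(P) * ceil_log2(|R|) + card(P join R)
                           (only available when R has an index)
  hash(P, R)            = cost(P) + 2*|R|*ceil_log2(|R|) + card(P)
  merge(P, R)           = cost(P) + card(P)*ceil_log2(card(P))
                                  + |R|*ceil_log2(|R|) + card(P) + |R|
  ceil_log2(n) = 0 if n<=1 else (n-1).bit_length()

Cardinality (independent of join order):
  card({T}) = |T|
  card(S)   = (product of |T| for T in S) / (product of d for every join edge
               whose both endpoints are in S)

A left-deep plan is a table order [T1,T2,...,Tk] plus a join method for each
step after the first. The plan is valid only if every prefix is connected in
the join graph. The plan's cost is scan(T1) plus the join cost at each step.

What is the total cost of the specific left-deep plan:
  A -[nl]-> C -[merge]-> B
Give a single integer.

step 1: scan A: cost=80, card=80
step 2: join C via nl
    card(P join C) = 80*80/(40) = 160
    cost = 80 + 80*80 = 6480
step 3: join B via merge
    card(P join B) = 160*400/(16) = 4000
    cost = 6480 + 160*8 + 400*9 + 160 + 400 = 11920

11920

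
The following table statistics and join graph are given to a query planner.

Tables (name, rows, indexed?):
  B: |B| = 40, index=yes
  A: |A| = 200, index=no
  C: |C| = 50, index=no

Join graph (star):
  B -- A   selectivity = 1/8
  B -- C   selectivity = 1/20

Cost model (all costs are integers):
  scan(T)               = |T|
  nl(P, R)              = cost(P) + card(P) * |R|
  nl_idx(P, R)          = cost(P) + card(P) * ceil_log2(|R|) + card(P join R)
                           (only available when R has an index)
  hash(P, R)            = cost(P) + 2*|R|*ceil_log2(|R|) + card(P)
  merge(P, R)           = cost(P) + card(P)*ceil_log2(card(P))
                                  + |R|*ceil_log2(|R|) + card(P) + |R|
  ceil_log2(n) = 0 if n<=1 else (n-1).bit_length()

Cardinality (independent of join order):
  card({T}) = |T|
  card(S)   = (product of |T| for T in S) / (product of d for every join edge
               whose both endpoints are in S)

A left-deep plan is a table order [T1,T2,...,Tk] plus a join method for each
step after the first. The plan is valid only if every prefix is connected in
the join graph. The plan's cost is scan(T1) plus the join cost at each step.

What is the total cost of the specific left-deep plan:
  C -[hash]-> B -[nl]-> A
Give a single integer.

20580

step 1: scan C: cost=50, card=50
step 2: join B via hash
    card(P join B) = 50*40/(20) = 100
    cost = 50 + 2*40*6 + 50 = 580
step 3: join A via nl
    card(P join A) = 100*200/(8) = 2500
    cost = 580 + 100*200 = 20580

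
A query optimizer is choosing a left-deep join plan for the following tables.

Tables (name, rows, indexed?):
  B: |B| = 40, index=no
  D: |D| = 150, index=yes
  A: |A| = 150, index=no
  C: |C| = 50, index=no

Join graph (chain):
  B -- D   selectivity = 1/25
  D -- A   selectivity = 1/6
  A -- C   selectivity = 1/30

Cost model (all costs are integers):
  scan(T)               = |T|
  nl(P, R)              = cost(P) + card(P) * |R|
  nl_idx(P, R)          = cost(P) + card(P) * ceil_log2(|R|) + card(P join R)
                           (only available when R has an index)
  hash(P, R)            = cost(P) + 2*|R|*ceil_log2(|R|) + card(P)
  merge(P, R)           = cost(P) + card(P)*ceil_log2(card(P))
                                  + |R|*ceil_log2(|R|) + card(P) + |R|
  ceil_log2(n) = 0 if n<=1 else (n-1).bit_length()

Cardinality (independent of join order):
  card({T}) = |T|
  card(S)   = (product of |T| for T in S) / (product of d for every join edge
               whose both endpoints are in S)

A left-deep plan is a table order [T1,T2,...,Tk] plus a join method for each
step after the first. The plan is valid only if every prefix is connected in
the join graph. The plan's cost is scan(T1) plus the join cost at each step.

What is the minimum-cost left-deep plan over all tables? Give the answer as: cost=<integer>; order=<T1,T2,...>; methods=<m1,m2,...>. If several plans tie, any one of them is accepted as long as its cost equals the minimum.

cost=9840; order=B,D,A,C; methods=nl_idx,hash,hash

Selinger DP (subsets sized 1..n):
  {B}: scan cost=40, card=40
  {D}: scan cost=150, card=150
  {A}: scan cost=150, card=150
  {C}: scan cost=50, card=50
  {BD}: card=240; try (D,nl_idx)→600, (B,hash)→780, (D,merge)→1670, (B,merge)→1780, (D,hash)→2480, (D,nl)→6040 …(+1); best=600 via (D,nl_idx)
  {AD}: card=3750; try (D,hash)→2700, (A,hash)→2700, (D,merge)→2850, (A,merge)→2850, (D,nl_idx)→5100, (D,nl)→22650 …(+1); best=2700 via (D,hash)
  {AC}: card=250; try (C,hash)→900, (A,merge)→1750, (C,merge)→1850, (A,hash)→2500, (A,nl)→7550, (C,nl)→7650; best=900 via (C,hash)
  {ABD}: card=6000; try (A,hash)→3240, (A,merge)→4110, (B,hash)→6930, (A,nl)→36600, (B,merge)→51730, (B,nl)→152700; best=3240 via (A,hash)
  {ACD}: card=6250; try (D,hash)→3550, (D,merge)→4500, (C,hash)→7050, (D,nl_idx)→9150, (D,nl)→38400, (C,merge)→51800 …(+1); best=3550 via (D,hash)
  {ABCD}: card=10000; try (C,hash)→9840, (B,hash)→10280, (C,merge)→87590, (B,merge)→91330, (B,nl)→253550, (C,nl)→303240; best=9840 via (C,hash)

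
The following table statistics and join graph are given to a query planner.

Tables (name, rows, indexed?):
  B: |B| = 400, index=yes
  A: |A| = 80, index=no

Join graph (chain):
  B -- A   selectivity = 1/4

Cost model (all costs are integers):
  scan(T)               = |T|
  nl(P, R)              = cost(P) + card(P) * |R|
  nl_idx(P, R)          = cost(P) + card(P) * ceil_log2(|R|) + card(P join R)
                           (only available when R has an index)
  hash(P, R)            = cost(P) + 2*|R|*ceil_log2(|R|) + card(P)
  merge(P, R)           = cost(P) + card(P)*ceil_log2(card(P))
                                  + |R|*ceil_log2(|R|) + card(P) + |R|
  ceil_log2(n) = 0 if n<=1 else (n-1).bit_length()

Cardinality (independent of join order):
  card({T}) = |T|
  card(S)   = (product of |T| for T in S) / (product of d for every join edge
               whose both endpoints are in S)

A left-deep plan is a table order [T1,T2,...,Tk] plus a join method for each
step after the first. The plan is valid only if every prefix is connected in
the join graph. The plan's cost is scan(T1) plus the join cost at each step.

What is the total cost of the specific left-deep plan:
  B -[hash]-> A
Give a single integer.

step 1: scan B: cost=400, card=400
step 2: join A via hash
    card(P join A) = 400*80/(4) = 8000
    cost = 400 + 2*80*7 + 400 = 1920

1920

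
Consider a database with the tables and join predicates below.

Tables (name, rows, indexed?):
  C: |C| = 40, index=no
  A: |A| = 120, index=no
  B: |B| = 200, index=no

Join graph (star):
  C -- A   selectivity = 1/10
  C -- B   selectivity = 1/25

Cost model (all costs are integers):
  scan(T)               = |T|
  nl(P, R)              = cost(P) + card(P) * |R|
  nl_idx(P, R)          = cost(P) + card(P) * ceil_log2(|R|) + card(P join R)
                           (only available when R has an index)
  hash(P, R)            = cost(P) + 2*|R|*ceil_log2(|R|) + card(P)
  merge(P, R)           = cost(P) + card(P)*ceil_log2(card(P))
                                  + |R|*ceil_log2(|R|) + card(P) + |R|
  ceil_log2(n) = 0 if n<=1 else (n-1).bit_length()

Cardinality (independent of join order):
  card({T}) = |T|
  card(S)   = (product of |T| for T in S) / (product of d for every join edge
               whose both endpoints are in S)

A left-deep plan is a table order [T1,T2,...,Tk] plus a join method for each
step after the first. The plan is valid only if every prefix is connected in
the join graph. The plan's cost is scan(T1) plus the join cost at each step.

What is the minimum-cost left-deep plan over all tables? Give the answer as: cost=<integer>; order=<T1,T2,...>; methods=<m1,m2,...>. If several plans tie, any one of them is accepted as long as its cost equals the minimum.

cost=2880; order=B,C,A; methods=hash,hash

Selinger DP (subsets sized 1..n):
  {C}: scan cost=40, card=40
  {A}: scan cost=120, card=120
  {B}: scan cost=200, card=200
  {AC}: card=480; try (C,hash)→720, (A,merge)→1280, (C,merge)→1360, (A,hash)→1760, (A,nl)→4840, (C,nl)→4920; best=720 via (C,hash)
  {BC}: card=320; try (C,hash)→880, (B,merge)→2120, (C,merge)→2280, (B,hash)→3280, (B,nl)→8040, (C,nl)→8200; best=880 via (C,hash)
  {ABC}: card=3840; try (A,hash)→2880, (B,hash)→4400, (A,merge)→5040, (B,merge)→7320, (A,nl)→39280, (B,nl)→96720; best=2880 via (A,hash)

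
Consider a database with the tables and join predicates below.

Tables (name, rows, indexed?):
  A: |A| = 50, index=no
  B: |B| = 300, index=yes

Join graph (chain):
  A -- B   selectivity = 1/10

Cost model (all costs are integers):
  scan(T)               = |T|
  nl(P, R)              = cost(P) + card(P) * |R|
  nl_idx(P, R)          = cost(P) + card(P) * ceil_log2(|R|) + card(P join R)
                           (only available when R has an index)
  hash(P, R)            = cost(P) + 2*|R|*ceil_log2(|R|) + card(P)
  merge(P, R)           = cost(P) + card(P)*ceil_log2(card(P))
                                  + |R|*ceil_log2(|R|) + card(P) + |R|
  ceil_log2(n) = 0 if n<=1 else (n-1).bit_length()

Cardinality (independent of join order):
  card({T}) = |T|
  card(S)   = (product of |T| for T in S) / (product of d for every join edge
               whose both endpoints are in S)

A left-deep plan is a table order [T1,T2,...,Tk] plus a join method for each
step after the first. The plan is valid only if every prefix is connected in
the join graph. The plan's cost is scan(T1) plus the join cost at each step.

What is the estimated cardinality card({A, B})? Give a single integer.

1500

Tables in S: A(50), B(300)
Edges inside S: A-B(d=10)
numerator = 50 * 300 = 15000
denominator = 10 = 10
card(S) = 15000 / 10 = 1500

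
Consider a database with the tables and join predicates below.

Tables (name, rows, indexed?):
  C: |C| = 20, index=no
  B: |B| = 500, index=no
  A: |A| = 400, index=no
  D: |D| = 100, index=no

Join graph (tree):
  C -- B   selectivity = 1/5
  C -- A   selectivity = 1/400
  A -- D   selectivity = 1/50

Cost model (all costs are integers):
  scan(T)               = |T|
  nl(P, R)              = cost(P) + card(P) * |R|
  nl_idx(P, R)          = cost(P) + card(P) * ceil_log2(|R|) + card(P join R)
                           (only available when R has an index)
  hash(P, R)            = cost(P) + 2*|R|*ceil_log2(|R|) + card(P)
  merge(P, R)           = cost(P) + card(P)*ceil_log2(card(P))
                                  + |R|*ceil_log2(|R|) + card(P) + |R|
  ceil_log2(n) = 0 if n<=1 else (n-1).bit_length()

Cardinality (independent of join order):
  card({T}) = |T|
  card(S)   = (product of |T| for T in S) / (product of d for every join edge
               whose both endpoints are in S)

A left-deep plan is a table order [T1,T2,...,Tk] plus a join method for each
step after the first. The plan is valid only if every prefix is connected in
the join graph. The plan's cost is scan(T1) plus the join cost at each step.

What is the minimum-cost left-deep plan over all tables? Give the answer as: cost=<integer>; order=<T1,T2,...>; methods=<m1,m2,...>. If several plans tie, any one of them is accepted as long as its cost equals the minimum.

cost=7200; order=A,C,D,B; methods=hash,merge,merge

Selinger DP (subsets sized 1..n):
  {C}: scan cost=20, card=20
  {B}: scan cost=500, card=500
  {A}: scan cost=400, card=400
  {D}: scan cost=100, card=100
  {BC}: card=2000; try (C,hash)→1200, (B,merge)→5140, (C,merge)→5620, (B,hash)→9040, (B,nl)→10020, (C,nl)→10500; best=1200 via (C,hash)
  {AC}: card=20; try (C,hash)→1000, (A,merge)→4140, (C,merge)→4520, (A,hash)→7240, (A,nl)→8020, (C,nl)→8400; best=1000 via (C,hash)
  {AD}: card=800; try (D,hash)→2200, (A,merge)→4900, (D,merge)→5200, (A,hash)→7400, (A,nl)→40100, (D,nl)→40400; best=2200 via (D,hash)
  {ABC}: card=2000; try (B,merge)→6120, (B,hash)→10020, (A,hash)→10400, (B,nl)→11000, (A,merge)→29200, (A,nl)→801200; best=6120 via (B,merge)
  {ACD}: card=40; try (D,merge)→1920, (D,hash)→2420, (D,nl)→3000, (C,hash)→3200, (C,merge)→11120, (C,nl)→18200; best=1920 via (D,merge)
  {ABCD}: card=4000; try (B,merge)→7200, (D,hash)→9520, (B,hash)→10960, (B,nl)→21920, (D,merge)→30920, (D,nl)→206120; best=7200 via (B,merge)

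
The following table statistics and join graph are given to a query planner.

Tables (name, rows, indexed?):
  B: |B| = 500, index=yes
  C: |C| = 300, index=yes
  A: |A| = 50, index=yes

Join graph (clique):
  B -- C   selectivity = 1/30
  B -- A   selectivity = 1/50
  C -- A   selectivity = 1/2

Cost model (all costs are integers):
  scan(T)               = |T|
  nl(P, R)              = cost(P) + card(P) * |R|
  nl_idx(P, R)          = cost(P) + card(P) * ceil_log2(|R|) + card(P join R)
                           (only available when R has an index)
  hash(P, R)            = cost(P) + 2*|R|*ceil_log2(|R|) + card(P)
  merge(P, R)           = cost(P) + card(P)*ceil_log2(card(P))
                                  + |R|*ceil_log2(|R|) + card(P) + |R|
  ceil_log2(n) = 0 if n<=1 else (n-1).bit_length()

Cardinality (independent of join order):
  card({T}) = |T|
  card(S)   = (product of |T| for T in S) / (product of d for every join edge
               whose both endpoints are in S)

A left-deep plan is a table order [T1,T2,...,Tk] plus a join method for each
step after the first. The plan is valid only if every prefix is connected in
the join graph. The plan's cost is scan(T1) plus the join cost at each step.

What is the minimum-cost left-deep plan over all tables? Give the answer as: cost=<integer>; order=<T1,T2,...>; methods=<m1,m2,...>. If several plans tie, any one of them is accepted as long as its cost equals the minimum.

Selinger DP (subsets sized 1..n):
  {B}: scan cost=500, card=500
  {C}: scan cost=300, card=300
  {A}: scan cost=50, card=50
  {BC}: card=5000; try (C,hash)→6400, (B,nl_idx)→8000, (B,merge)→8300, (C,merge)→8500, (B,hash)→9600, (C,nl_idx)→10000 …(+2); best=6400 via (C,hash)
  {AB}: card=500; try (B,nl_idx)→1000, (A,hash)→1600, (A,nl_idx)→4000, (B,merge)→5400, (A,merge)→5850, (B,hash)→9100 …(+2); best=1000 via (B,nl_idx)
  {AC}: card=7500; try (A,hash)→1200, (C,merge)→3400, (A,merge)→3650, (C,hash)→5500, (C,nl_idx)→8000, (A,nl_idx)→9600 …(+2); best=1200 via (A,hash)
  {ABC}: card=2500; try (C,hash)→6900, (C,nl_idx)→8000, (C,merge)→9000, (A,hash)→12000, (B,hash)→17700, (A,nl_idx)→38900 …(+6); best=6900 via (C,hash)

cost=6900; order=A,B,C; methods=nl_idx,hash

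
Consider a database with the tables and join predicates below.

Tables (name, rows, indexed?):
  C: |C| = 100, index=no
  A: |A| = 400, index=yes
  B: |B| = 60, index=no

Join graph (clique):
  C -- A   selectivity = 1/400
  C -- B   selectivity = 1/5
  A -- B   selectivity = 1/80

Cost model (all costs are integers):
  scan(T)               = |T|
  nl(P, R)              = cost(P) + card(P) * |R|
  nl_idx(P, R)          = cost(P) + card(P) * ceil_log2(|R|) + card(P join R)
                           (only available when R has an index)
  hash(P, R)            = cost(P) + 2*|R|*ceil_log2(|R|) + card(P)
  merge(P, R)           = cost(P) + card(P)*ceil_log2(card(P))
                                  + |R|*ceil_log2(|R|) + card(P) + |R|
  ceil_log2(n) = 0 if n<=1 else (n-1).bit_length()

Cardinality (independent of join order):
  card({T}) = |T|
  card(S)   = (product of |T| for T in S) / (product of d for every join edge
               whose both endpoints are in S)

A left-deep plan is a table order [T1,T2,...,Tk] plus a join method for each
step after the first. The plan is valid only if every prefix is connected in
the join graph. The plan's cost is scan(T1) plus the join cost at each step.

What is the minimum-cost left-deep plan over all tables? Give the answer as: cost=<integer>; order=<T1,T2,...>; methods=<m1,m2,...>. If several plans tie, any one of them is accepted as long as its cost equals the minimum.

Selinger DP (subsets sized 1..n):
  {C}: scan cost=100, card=100
  {A}: scan cost=400, card=400
  {B}: scan cost=60, card=60
  {AC}: card=100; try (A,nl_idx)→1100, (C,hash)→2200, (A,merge)→4900, (C,merge)→5200, (A,hash)→7400, (A,nl)→40100 …(+1); best=1100 via (A,nl_idx)
  {BC}: card=1200; try (B,hash)→920, (C,merge)→1280, (B,merge)→1320, (C,hash)→1520, (C,nl)→6060, (B,nl)→6100; best=920 via (B,hash)
  {AB}: card=300; try (A,nl_idx)→900, (B,hash)→1520, (A,merge)→4480, (B,merge)→4820, (A,hash)→7320, (A,nl)→24060 …(+1); best=900 via (A,nl_idx)
  {ABC}: card=15; try (B,hash)→1920, (B,merge)→2320, (C,hash)→2600, (C,merge)→4700, (B,nl)→7100, (A,hash)→9320 …(+4); best=1920 via (B,hash)

cost=1920; order=C,A,B; methods=nl_idx,hash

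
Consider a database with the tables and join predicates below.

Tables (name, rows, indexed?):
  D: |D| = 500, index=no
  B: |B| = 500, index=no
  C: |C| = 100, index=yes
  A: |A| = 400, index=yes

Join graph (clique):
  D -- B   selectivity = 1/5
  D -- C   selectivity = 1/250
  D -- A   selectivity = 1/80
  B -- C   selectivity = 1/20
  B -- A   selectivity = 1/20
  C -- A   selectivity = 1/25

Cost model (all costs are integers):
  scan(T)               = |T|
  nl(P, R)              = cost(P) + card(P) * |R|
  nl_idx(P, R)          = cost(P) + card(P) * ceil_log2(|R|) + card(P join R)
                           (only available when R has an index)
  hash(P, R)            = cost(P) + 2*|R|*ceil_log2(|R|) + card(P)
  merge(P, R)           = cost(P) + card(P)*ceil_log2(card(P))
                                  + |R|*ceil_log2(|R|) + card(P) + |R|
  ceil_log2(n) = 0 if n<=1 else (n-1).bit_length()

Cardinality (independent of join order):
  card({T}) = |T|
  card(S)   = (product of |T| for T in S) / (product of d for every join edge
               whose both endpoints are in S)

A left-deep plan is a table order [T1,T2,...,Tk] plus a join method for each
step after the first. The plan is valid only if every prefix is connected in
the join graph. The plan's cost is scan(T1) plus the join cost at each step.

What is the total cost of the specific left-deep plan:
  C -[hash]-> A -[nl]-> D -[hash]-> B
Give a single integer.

step 1: scan C: cost=100, card=100
step 2: join A via hash
    card(P join A) = 100*400/(25) = 1600
    cost = 100 + 2*400*9 + 100 = 7400
step 3: join D via nl
    card(P join D) = 1600*500/(250*80) = 40
    cost = 7400 + 1600*500 = 807400
step 4: join B via hash
    card(P join B) = 40*500/(5*20*20) = 10
    cost = 807400 + 2*500*9 + 40 = 816440

816440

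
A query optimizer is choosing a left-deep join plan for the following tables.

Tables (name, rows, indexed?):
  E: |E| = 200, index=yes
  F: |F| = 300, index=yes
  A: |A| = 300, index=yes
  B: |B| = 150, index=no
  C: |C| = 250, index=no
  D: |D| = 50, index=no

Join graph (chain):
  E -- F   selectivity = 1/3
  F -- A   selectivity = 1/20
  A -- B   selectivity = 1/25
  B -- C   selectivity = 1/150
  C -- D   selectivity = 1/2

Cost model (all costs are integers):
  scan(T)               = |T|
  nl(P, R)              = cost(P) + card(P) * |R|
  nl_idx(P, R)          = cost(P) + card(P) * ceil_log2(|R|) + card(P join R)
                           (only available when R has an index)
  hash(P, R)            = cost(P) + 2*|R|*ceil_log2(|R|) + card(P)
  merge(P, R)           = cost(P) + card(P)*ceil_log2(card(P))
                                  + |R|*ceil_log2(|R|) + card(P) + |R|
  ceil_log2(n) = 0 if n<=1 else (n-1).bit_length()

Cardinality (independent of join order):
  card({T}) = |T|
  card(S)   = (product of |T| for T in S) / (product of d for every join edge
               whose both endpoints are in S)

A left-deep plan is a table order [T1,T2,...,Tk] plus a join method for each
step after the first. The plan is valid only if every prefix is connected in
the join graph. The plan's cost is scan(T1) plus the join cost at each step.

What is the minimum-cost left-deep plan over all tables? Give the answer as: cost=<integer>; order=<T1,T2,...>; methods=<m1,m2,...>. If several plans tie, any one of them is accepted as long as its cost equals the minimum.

Selinger DP (subsets sized 1..n):
  {E}: scan cost=200, card=200
  {F}: scan cost=300, card=300
  {A}: scan cost=300, card=300
  {B}: scan cost=150, card=150
  {C}: scan cost=250, card=250
  {D}: scan cost=50, card=50
  {EF}: card=20000; try (E,hash)→3800, (F,merge)→5000, (E,merge)→5100, (F,hash)→5800, (F,nl_idx)→22000, (E,nl_idx)→22700 …(+2); best=3800 via (E,hash)
  {AF}: card=4500; try (F,hash)→6000, (A,hash)→6000, (F,merge)→6300, (A,merge)→6300, (F,nl_idx)→7500, (A,nl_idx)→7500 …(+2); best=6000 via (F,hash)
  {AB}: card=1800; try (B,hash)→3000, (A,nl_idx)→3300, (A,merge)→4500, (B,merge)→4650, (A,hash)→5700, (A,nl)→45150 …(+1); best=3000 via (B,hash)
  {BC}: card=250; try (B,hash)→2900, (C,merge)→3750, (B,merge)→3850, (C,hash)→4300, (C,nl)→37650, (B,nl)→37750; best=2900 via (B,hash)
  {CD}: card=6250; try (D,hash)→1100, (C,merge)→2650, (D,merge)→2850, (C,hash)→4100, (C,nl)→12550, (D,nl)→12750; best=1100 via (D,hash)
  {AEF}: card=300000; try (E,hash)→13700, (A,hash)→29200, (E,merge)→70800, (A,merge)→326800, (E,nl_idx)→342000, (A,nl_idx)→483800 …(+2); best=13700 via (E,hash)
  {ABF}: card=27000; try (F,hash)→10200, (B,hash)→12900, (F,merge)→27600, (F,nl_idx)→46200, (B,merge)→70350, (F,nl)→543000 …(+1); best=10200 via (F,hash)
  {ABC}: card=3000; try (A,merge)→8150, (A,nl_idx)→8150, (A,hash)→8550, (C,hash)→8800, (C,merge)→26850, (A,nl)→77900 …(+1); best=8150 via (A,merge)
  {BCD}: card=6250; try (D,hash)→3750, (D,merge)→5500, (B,hash)→9750, (D,nl)→15400, (B,merge)→89950, (B,nl)→938600; best=3750 via (D,hash)
  {ABEF}: card=1800000; try (E,hash)→40400, (B,hash)→316100, (E,merge)→444000, (E,nl_idx)→2026200, (E,nl)→5410200, (B,merge)→6015050 …(+1); best=40400 via (E,hash)
  {ABCF}: card=45000; try (F,hash)→16550, (C,hash)→41200, (F,merge)→50150, (F,nl_idx)→80150, (C,merge)→444450, (F,nl)→908150 …(+1); best=16550 via (F,hash)
  {ABCD}: card=75000; try (D,hash)→11750, (A,hash)→15400, (D,merge)→47500, (A,merge)→94250, (A,nl_idx)→135000, (D,nl)→158150 …(+1); best=11750 via (D,hash)
  {ABCEF}: card=3000000; try (E,hash)→64750, (E,merge)→783350, (C,hash)→1844400, (E,nl_idx)→3376550, (E,nl)→9016550, (C,merge)→39642650 …(+1); best=64750 via (E,hash)
  {ABCDF}: card=1125000; try (D,hash)→62150, (F,hash)→92150, (D,merge)→781900, (F,merge)→1364750, (F,nl_idx)→1811750, (D,nl)→2266550 …(+1); best=62150 via (D,hash)
  {ABCDEF}: card=75000000; try (E,hash)→1190350, (D,hash)→3065350, (E,merge)→24813950, (D,merge)→69065100, (E,nl_idx)→84062150, (D,nl)→150064750 …(+1); best=1190350 via (E,hash)

cost=1190350; order=C,B,A,F,D,E; methods=hash,merge,hash,hash,hash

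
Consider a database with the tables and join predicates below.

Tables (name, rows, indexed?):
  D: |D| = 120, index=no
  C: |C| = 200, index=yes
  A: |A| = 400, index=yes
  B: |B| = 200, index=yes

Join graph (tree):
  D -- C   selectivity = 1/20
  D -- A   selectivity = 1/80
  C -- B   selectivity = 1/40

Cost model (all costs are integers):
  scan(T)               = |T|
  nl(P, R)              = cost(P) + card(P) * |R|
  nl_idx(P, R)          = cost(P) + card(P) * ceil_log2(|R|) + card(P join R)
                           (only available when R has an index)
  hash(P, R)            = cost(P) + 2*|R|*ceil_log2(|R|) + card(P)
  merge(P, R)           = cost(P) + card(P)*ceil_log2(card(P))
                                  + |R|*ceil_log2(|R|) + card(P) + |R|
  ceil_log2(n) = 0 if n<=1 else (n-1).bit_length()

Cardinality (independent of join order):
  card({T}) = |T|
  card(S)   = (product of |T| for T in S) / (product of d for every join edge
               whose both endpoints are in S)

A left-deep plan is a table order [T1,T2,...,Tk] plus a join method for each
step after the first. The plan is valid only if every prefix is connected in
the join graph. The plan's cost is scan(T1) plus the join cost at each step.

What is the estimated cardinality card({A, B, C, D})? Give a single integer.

Tables in S: A(400), B(200), C(200), D(120)
Edges inside S: D-C(d=20), D-A(d=80), C-B(d=40)
numerator = 400 * 200 * 200 * 120 = 1920000000
denominator = 20 * 80 * 40 = 64000
card(S) = 1920000000 / 64000 = 30000

30000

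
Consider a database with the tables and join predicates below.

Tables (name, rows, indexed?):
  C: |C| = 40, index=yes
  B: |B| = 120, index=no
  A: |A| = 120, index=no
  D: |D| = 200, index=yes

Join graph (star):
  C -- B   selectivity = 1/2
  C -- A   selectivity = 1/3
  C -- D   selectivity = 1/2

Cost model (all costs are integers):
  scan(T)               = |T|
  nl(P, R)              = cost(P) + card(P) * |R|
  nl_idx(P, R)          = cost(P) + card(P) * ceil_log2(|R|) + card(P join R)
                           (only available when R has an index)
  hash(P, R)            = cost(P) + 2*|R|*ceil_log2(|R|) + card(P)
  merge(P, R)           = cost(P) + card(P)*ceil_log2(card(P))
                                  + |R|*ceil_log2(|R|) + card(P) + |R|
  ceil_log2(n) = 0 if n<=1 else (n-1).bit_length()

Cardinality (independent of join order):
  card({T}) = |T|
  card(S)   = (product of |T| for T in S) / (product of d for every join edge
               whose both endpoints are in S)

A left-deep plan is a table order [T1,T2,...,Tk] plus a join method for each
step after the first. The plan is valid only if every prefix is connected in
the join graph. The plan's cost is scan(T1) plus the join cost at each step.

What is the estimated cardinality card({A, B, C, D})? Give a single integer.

Tables in S: A(120), B(120), C(40), D(200)
Edges inside S: C-B(d=2), C-A(d=3), C-D(d=2)
numerator = 120 * 120 * 40 * 200 = 115200000
denominator = 2 * 3 * 2 = 12
card(S) = 115200000 / 12 = 9600000

9600000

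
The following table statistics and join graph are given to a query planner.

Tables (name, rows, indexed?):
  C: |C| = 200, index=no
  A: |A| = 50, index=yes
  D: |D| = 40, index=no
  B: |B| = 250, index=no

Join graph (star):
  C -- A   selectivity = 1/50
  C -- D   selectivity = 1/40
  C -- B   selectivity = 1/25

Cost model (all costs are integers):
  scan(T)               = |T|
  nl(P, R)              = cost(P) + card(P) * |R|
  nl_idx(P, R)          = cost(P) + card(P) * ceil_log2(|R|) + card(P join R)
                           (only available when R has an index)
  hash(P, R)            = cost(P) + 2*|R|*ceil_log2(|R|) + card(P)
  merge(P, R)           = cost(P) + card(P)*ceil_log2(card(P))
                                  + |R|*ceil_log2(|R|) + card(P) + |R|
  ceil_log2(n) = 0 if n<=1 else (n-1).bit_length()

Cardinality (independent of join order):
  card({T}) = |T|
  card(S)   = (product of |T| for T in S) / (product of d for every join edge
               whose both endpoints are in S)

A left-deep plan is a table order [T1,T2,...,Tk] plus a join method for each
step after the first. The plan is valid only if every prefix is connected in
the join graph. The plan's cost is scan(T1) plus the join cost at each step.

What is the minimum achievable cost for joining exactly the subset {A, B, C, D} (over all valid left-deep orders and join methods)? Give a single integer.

Selinger DP over subsets of {A,B,C,D}:
  {C}: scan cost=200, card=200
  {A}: scan cost=50, card=50
  {D}: scan cost=40, card=40
  {B}: scan cost=250, card=250
  {AC}: card=200; try (A,hash)→1000, (A,nl_idx)→1600, (C,merge)→2200, (A,merge)→2350, (C,hash)→3300, (C,nl)→10050 …(+1); best=1000 via (A,hash)
  {CD}: card=200; try (D,hash)→880, (C,merge)→2120, (D,merge)→2280, (C,hash)→3280, (C,nl)→8040, (D,nl)→8200; best=880 via (D,hash)
  {BC}: card=2000; try (C,hash)→3700, (B,merge)→4250, (C,merge)→4300, (B,hash)→4400, (B,nl)→50200, (C,nl)→50250; best=3700 via (C,hash)
  {ACD}: card=200; try (D,hash)→1680, (A,hash)→1680, (A,nl_idx)→2280, (A,merge)→3030, (D,merge)→3080, (D,nl)→9000 …(+1); best=1680 via (D,hash)
  {ABC}: card=2000; try (B,merge)→5050, (B,hash)→5200, (A,hash)→6300, (A,nl_idx)→17700, (A,merge)→28050, (B,nl)→51000 …(+1); best=5050 via (B,merge)
  {BCD}: card=2000; try (B,merge)→4930, (B,hash)→5080, (D,hash)→6180, (D,merge)→27980, (B,nl)→50880, (D,nl)→83700; best=4930 via (B,merge)
  {ABCD}: card=2000; try (B,merge)→5730, (B,hash)→5880, (D,hash)→7530, (A,hash)→7530, (A,nl_idx)→18930, (A,merge)→29280 …(+4); best=5730 via (B,merge)

5730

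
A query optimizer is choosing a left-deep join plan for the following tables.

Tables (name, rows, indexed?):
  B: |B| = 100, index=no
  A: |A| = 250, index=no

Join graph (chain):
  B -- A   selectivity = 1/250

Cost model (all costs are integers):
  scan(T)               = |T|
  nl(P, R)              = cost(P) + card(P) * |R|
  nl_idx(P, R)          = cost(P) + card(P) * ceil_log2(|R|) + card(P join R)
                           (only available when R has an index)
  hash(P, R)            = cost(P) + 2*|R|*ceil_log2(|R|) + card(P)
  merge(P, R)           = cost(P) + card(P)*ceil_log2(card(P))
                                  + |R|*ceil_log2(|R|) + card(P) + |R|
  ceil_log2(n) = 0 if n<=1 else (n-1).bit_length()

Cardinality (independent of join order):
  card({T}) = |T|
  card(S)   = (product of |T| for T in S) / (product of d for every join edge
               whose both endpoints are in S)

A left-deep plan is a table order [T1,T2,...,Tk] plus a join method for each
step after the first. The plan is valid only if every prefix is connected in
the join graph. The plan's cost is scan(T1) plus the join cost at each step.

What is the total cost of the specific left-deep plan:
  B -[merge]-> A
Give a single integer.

3150

step 1: scan B: cost=100, card=100
step 2: join A via merge
    card(P join A) = 100*250/(250) = 100
    cost = 100 + 100*7 + 250*8 + 100 + 250 = 3150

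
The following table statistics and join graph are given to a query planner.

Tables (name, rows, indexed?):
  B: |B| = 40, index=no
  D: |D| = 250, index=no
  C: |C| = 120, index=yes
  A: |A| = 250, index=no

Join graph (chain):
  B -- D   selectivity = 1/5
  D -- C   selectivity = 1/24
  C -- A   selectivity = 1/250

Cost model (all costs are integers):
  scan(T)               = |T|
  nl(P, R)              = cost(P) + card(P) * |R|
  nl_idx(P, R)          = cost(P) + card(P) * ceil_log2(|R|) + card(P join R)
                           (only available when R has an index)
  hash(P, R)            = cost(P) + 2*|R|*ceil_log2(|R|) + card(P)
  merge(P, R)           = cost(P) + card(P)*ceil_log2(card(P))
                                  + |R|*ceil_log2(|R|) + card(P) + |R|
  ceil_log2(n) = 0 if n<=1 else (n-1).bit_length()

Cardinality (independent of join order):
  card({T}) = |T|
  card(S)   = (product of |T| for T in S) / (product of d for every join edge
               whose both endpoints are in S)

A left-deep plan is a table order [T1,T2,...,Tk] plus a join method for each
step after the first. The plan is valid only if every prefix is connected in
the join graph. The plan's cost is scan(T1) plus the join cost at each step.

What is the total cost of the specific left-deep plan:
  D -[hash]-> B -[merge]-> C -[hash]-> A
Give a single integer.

step 1: scan D: cost=250, card=250
step 2: join B via hash
    card(P join B) = 250*40/(5) = 2000
    cost = 250 + 2*40*6 + 250 = 980
step 3: join C via merge
    card(P join C) = 2000*120/(24) = 10000
    cost = 980 + 2000*11 + 120*7 + 2000 + 120 = 25940
step 4: join A via hash
    card(P join A) = 10000*250/(250) = 10000
    cost = 25940 + 2*250*8 + 10000 = 39940

39940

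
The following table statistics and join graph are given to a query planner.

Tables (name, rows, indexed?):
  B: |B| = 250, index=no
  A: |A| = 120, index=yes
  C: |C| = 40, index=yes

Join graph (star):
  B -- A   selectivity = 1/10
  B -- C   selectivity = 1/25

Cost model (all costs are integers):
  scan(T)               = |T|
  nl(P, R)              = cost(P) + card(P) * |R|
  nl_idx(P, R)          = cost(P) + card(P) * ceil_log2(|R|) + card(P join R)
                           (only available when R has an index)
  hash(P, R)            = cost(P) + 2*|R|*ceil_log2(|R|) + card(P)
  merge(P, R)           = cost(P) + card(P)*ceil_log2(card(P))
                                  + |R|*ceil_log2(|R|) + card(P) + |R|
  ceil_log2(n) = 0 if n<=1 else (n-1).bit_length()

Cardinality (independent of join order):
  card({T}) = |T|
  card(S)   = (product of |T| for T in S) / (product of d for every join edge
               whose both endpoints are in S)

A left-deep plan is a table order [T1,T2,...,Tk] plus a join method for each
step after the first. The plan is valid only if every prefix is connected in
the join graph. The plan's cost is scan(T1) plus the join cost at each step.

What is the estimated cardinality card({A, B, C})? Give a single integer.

4800

Tables in S: A(120), B(250), C(40)
Edges inside S: B-A(d=10), B-C(d=25)
numerator = 120 * 250 * 40 = 1200000
denominator = 10 * 25 = 250
card(S) = 1200000 / 250 = 4800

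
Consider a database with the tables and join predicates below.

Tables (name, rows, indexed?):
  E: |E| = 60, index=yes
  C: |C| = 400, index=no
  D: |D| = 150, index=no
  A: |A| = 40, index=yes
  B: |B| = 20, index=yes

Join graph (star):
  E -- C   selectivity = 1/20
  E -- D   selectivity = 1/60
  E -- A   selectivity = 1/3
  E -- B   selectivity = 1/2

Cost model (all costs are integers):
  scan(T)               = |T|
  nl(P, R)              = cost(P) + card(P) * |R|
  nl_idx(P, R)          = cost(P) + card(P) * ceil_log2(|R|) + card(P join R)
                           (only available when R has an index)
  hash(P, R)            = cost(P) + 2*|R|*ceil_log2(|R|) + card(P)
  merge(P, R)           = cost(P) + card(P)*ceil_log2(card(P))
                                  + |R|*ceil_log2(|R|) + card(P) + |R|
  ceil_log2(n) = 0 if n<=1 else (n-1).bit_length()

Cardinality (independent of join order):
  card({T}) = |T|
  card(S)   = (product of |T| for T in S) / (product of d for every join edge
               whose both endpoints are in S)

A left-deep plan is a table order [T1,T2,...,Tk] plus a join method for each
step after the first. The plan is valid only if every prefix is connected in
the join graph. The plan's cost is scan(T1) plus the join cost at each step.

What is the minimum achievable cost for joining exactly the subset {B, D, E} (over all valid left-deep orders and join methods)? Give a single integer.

1370

Selinger DP over subsets of {B,D,E}:
  {E}: scan cost=60, card=60
  {D}: scan cost=150, card=150
  {B}: scan cost=20, card=20
  {DE}: card=150; try (E,hash)→1020, (E,nl_idx)→1200, (D,merge)→1830, (E,merge)→1920, (D,hash)→2520, (D,nl)→9060 …(+1); best=1020 via (E,hash)
  {BE}: card=600; try (B,hash)→320, (E,merge)→560, (B,merge)→600, (E,nl_idx)→740, (E,hash)→760, (B,nl_idx)→960 …(+2); best=320 via (B,hash)
  {BDE}: card=1500; try (B,hash)→1370, (B,merge)→2490, (B,nl_idx)→3270, (D,hash)→3320, (B,nl)→4020, (D,merge)→8270 …(+1); best=1370 via (B,hash)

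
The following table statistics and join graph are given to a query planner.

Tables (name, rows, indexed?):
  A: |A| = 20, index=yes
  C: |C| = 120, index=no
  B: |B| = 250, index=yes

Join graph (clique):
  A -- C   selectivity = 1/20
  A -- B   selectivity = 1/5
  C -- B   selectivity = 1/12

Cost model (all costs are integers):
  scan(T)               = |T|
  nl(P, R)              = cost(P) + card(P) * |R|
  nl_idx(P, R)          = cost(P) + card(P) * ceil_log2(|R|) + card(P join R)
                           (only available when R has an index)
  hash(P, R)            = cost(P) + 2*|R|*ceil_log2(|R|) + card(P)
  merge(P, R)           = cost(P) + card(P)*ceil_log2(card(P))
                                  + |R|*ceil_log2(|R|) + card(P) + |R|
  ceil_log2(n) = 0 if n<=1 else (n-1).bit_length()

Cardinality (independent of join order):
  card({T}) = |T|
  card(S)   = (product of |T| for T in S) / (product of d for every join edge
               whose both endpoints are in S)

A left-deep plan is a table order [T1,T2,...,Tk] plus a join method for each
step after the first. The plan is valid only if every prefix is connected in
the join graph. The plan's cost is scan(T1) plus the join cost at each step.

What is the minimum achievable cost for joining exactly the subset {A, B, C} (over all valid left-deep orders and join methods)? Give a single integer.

1900

Selinger DP over subsets of {A,B,C}:
  {A}: scan cost=20, card=20
  {C}: scan cost=120, card=120
  {B}: scan cost=250, card=250
  {AC}: card=120; try (A,hash)→440, (A,nl_idx)→840, (C,merge)→1100, (A,merge)→1200, (C,hash)→1720, (C,nl)→2420 …(+1); best=440 via (A,hash)
  {AB}: card=1000; try (A,hash)→700, (B,nl_idx)→1180, (B,merge)→2390, (A,nl_idx)→2500, (A,merge)→2620, (B,hash)→4040 …(+2); best=700 via (A,hash)
  {BC}: card=2500; try (C,hash)→2180, (B,merge)→3330, (C,merge)→3460, (B,nl_idx)→3580, (B,hash)→4240, (B,nl)→30120 …(+1); best=2180 via (C,hash)
  {ABC}: card=500; try (B,nl_idx)→1900, (C,hash)→3380, (B,merge)→3650, (B,hash)→4560, (A,hash)→4880, (C,merge)→12660 …(+5); best=1900 via (B,nl_idx)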